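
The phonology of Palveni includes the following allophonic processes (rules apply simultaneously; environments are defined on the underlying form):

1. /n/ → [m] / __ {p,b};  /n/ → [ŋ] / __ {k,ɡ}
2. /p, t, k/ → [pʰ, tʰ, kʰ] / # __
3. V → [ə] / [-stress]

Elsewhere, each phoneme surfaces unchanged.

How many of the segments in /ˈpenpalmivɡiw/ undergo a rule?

Segments that undergo a rule: /p/ → [pʰ] (rule 2); /n/ → [m] (rule 1); /a/ → [ə] (rule 3); /i/ → [ə] (rule 3); /i/ → [ə] (rule 3).
All other segments surface unchanged.

5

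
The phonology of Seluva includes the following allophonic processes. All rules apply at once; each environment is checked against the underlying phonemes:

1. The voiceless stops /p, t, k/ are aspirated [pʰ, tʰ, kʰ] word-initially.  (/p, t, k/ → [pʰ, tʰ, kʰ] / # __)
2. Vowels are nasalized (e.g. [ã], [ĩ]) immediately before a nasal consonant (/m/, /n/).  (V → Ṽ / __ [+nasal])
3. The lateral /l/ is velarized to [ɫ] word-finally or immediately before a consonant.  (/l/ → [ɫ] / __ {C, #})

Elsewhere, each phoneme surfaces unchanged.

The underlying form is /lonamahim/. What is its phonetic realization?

[lõnãmahĩm]

/l/ (word-initial): rule 3 targets it, but not word-finally or immediately before a consonant → unchanged [l].
/o/ meets the environment for rule 2 (before a nasal consonant) → [õ].
/n/ stays [n].
/a/ — between /n/ and /m/, before a nasal consonant — surfaces as [ã] (rule 2).
/m/ (between /a/ and /a/) is unaffected → [m].
/a/ — between /m/ and /h/; rule 2 does not apply here → [a].
/h/ — not in any rule's target class → [h].
Rule 2 applies to /i/ (between /h/ and /m/: before a nasal consonant) → [ĩ].
/m/ — not in any rule's target class → [m].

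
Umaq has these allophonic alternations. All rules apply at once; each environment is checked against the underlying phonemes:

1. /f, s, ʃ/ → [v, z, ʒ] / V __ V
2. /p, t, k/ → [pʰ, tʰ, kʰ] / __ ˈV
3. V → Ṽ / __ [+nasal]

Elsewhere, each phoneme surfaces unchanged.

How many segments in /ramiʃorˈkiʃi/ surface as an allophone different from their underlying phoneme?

4

Segments that undergo a rule: /a/ → [ã] (rule 3); /ʃ/ → [ʒ] (rule 1); /k/ → [kʰ] (rule 2); /ʃ/ → [ʒ] (rule 1).
All other segments surface unchanged.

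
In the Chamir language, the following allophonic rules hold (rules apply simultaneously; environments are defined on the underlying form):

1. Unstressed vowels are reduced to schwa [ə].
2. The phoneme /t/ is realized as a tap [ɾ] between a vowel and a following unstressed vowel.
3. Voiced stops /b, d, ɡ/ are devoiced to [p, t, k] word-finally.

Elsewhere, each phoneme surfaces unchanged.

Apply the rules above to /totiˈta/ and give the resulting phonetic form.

[təɾəˈta]

/t/ — word-initial; rule 2 does not apply here → [t].
/o/ (between /t/ and /t/): in an unstressed syllable, so rule 1 applies → [ə].
Rule 2 applies to /t/ (between /o/ and /i/: between a vowel and a following unstressed vowel) → [ɾ].
Rule 1 applies to /i/ (between /t/ and /t/: in an unstressed syllable) → [ə].
/t/ (between /i/ and /a/): rule 2 targets it, but not between a vowel and a following unstressed vowel → unchanged [t].
/a/ (word-final) fails the environment for rule 1, so it stays [a].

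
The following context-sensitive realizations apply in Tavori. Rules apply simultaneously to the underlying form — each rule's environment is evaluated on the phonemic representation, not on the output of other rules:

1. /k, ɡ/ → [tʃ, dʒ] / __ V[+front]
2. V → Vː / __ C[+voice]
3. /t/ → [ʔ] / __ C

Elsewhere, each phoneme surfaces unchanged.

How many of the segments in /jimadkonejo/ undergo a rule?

Segments that undergo a rule: /i/ → [iː] (rule 2); /a/ → [aː] (rule 2); /o/ → [oː] (rule 2); /e/ → [eː] (rule 2).
All other segments surface unchanged.

4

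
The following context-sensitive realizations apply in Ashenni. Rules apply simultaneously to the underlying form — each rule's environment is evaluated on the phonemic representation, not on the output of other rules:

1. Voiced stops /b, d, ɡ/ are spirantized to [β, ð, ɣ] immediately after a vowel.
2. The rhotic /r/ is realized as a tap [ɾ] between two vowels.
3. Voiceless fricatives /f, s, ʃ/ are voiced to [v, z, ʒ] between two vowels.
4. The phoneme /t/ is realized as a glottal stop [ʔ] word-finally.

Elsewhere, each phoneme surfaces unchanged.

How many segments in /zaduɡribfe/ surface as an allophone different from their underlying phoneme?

3

Segments that undergo a rule: /d/ → [ð] (rule 1); /ɡ/ → [ɣ] (rule 1); /b/ → [β] (rule 1).
All other segments surface unchanged.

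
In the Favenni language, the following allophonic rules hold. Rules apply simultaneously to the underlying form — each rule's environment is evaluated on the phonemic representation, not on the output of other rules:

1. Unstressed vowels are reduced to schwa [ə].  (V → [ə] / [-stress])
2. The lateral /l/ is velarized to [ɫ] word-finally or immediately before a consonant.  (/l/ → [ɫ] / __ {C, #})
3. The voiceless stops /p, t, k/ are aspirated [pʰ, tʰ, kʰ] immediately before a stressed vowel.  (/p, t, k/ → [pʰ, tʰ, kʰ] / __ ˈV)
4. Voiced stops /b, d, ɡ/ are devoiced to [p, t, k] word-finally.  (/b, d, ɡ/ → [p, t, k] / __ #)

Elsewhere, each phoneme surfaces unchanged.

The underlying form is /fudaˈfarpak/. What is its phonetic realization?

[fədəˈfarpək]

/f/ (word-initial): no rule targets it → [f].
/u/ meets the environment for rule 1 (in an unstressed syllable) → [ə].
/d/ (between /u/ and /a/): rule 4 targets it, but not word-finally → unchanged [d].
/a/ meets the environment for rule 1 (in an unstressed syllable) → [ə].
/f/ stays [f].
/a/ — between /f/ and /r/; rule 1 does not apply here → [a].
/r/ (between /a/ and /p/): no rule targets it → [r].
/p/ (between /r/ and /a/) fails the environment for rule 3, so it stays [p].
/a/ — between /p/ and /k/, in an unstressed syllable — surfaces as [ə] (rule 1).
/k/ (word-final): rule 3 targets it, but not immediately before a stressed vowel → unchanged [k].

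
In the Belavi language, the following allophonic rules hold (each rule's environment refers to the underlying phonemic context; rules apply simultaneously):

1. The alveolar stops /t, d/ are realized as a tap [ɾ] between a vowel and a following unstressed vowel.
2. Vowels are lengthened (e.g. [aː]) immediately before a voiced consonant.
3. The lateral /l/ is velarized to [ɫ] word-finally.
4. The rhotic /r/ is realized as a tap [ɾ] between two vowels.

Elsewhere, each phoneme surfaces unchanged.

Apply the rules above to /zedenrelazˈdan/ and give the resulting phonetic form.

/z/ (word-initial) is unaffected → [z].
/e/ meets the environment for rule 2 (before a voiced consonant) → [eː].
/d/ meets the environment for rule 1 (between a vowel and a following unstressed vowel) → [ɾ].
/e/ meets the environment for rule 2 (before a voiced consonant) → [eː].
/n/ stays [n].
/r/ (between /n/ and /e/) is in the target of rule 4 but the environment (between two vowels) is not met → [r].
/e/ — between /r/ and /l/, before a voiced consonant — surfaces as [eː] (rule 2).
/l/ (between /e/ and /a/) fails the environment for rule 3, so it stays [l].
/a/ meets the environment for rule 2 (before a voiced consonant) → [aː].
/z/ stays [z].
/d/ (between /z/ and /a/): rule 1 targets it, but not between a vowel and a following unstressed vowel → unchanged [d].
/a/ (between /d/ and /n/): before a voiced consonant, so rule 2 applies → [aː].
/n/ (word-final): no rule targets it → [n].

[zeːɾeːnreːlaːzˈdaːn]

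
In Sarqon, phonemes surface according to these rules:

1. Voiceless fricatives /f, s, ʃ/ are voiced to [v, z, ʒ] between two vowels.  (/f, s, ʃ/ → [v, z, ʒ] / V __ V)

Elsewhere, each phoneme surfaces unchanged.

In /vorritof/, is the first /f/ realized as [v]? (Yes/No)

/f/ — word-final; rule 1 does not apply here → [f].
The actual realization is [f], not [v].

No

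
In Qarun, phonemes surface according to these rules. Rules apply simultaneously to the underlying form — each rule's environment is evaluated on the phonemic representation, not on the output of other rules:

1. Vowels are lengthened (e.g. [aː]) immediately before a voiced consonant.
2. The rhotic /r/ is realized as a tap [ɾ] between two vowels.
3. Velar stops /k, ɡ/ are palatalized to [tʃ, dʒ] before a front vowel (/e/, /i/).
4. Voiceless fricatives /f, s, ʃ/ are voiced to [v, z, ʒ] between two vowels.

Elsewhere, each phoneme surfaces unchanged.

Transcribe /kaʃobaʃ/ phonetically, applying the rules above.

[kaʒoːbaʃ]

/k/ (word-initial): rule 3 targets it, but not before a front vowel → unchanged [k].
/a/ (between /k/ and /ʃ/) fails the environment for rule 1, so it stays [a].
/ʃ/ — between /a/ and /o/, between two vowels — surfaces as [ʒ] (rule 4).
/o/ (between /ʃ/ and /b/) occurs before a voiced consonant → [oː] by rule 1.
/a/ — between /b/ and /ʃ/; rule 1 does not apply here → [a].
/ʃ/ — word-final; rule 4 does not apply here → [ʃ].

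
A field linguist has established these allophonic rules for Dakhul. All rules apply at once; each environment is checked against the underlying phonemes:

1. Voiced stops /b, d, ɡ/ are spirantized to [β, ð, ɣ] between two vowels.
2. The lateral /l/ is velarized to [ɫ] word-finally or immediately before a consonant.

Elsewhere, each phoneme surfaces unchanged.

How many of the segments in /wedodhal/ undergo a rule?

2

Segments that undergo a rule: /d/ → [ð] (rule 1); /l/ → [ɫ] (rule 2).
All other segments surface unchanged.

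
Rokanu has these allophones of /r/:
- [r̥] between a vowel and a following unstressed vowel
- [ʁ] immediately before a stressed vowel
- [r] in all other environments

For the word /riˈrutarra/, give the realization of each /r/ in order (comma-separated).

Occurrence 1 (position 1): no conditioning environment matches → elsewhere allophone [r].
Occurrence 2 (position 3): immediately before a stressed vowel → [ʁ].
Occurrence 3 (position 7): no conditioning environment matches → elsewhere allophone [r].
Occurrence 4 (position 8): no conditioning environment matches → elsewhere allophone [r].

[r], [ʁ], [r], [r]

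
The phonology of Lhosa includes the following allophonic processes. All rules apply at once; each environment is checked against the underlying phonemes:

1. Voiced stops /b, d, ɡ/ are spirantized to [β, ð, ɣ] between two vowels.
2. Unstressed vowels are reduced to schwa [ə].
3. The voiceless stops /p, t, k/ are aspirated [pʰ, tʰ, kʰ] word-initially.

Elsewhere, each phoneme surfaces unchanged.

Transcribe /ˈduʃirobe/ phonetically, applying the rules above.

[ˈduʃərəβə]

/d/ (word-initial) is in the target of rule 1 but the environment (between two vowels) is not met → [d].
/u/ (between /d/ and /ʃ/) fails the environment for rule 2, so it stays [u].
/ʃ/ (between /u/ and /i/) is unaffected → [ʃ].
/i/ meets the environment for rule 2 (in an unstressed syllable) → [ə].
/r/ stays [r].
/o/ (between /r/ and /b/): in an unstressed syllable, so rule 2 applies → [ə].
/b/ meets the environment for rule 1 (between two vowels) → [β].
Rule 2 applies to /e/ (word-final: in an unstressed syllable) → [ə].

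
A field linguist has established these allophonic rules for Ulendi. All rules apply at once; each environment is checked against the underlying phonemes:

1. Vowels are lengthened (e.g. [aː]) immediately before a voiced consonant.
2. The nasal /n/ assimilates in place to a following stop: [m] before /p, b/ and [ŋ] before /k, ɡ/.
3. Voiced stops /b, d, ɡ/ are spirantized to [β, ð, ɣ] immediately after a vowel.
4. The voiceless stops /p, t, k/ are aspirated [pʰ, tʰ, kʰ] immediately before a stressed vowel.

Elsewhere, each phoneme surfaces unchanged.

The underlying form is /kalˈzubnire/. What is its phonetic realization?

[kaːlˈzuːβniːre]

/k/ (word-initial) fails the environment for rule 4, so it stays [k].
/a/ — between /k/ and /l/, before a voiced consonant — surfaces as [aː] (rule 1).
/u/ — between /z/ and /b/, before a voiced consonant — surfaces as [uː] (rule 1).
/b/ (between /u/ and /n/) occurs immediately after a vowel → [β] by rule 3.
/n/ (between /b/ and /i/): rule 2 targets it, but not before a labial or velar stop → unchanged [n].
/i/ (between /n/ and /r/) occurs before a voiced consonant → [iː] by rule 1.
/e/ — word-final; rule 1 does not apply here → [e].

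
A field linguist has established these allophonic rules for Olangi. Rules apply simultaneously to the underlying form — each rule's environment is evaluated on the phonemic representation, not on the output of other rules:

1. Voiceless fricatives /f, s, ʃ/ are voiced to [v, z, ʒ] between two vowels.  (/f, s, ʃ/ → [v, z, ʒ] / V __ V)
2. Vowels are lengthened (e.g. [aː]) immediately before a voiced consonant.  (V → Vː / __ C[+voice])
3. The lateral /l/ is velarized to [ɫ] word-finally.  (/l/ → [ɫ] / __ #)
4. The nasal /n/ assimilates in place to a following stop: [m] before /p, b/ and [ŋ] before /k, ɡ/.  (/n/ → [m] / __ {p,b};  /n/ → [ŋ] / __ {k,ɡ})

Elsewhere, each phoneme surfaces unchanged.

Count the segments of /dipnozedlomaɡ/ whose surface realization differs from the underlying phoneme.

4

Segments that undergo a rule: /o/ → [oː] (rule 2); /e/ → [eː] (rule 2); /o/ → [oː] (rule 2); /a/ → [aː] (rule 2).
All other segments surface unchanged.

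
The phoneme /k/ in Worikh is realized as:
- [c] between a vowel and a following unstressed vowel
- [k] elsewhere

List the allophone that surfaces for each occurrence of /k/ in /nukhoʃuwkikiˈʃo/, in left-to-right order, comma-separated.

[k], [k], [c]

Occurrence 1 (position 3): no conditioning environment matches → elsewhere allophone [k].
Occurrence 2 (position 9): no conditioning environment matches → elsewhere allophone [k].
Occurrence 3 (position 11): between a vowel and a following unstressed vowel → [c].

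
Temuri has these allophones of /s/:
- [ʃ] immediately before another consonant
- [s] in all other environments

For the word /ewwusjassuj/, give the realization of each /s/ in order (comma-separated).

Occurrence 1 (position 5): immediately before another consonant → [ʃ].
Occurrence 2 (position 8): immediately before another consonant → [ʃ].
Occurrence 3 (position 9): no conditioning environment matches → elsewhere allophone [s].

[ʃ], [ʃ], [s]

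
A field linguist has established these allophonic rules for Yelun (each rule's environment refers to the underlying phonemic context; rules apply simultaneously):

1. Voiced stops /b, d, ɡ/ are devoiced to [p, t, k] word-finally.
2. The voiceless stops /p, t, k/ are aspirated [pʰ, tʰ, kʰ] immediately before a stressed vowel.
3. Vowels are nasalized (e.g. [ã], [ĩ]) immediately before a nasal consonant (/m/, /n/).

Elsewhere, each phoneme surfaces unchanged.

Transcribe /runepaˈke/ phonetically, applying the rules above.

[rũnepaˈkʰe]

/r/ (word-initial) is unaffected → [r].
/u/ meets the environment for rule 3 (before a nasal consonant) → [ũ].
/n/ stays [n].
/e/ (between /n/ and /p/) is in the target of rule 3 but the environment (before a nasal consonant) is not met → [e].
/p/ — between /e/ and /a/; rule 2 does not apply here → [p].
/a/ (between /p/ and /k/) is in the target of rule 3 but the environment (before a nasal consonant) is not met → [a].
/k/ (between /a/ and /e/) occurs immediately before a stressed vowel → [kʰ] by rule 2.
/e/ (word-final) is in the target of rule 3 but the environment (before a nasal consonant) is not met → [e].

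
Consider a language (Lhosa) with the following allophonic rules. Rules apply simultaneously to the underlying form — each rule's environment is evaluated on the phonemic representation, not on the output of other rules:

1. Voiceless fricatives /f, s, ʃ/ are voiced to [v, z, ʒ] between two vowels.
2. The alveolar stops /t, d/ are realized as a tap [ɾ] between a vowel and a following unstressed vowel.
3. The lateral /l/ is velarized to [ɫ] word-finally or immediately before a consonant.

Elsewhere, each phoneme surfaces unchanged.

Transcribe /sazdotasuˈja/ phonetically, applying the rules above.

/s/ (word-initial) is in the target of rule 1 but the environment (between two vowels) is not met → [s].
/d/ (between /z/ and /o/) is in the target of rule 2 but the environment (between a vowel and a following unstressed vowel) is not met → [d].
Rule 2 applies to /t/ (between /o/ and /a/: between a vowel and a following unstressed vowel) → [ɾ].
Rule 1 applies to /s/ (between /a/ and /u/: between two vowels) → [z].

[sazdoɾazuˈja]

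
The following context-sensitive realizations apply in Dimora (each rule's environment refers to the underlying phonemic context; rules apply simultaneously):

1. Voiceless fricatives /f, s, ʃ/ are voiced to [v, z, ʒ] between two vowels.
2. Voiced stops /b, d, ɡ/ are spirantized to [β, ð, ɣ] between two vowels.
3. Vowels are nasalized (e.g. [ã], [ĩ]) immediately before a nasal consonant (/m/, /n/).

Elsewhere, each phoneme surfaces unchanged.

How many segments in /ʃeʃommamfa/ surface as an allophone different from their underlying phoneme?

Segments that undergo a rule: /ʃ/ → [ʒ] (rule 1); /o/ → [õ] (rule 3); /a/ → [ã] (rule 3).
All other segments surface unchanged.

3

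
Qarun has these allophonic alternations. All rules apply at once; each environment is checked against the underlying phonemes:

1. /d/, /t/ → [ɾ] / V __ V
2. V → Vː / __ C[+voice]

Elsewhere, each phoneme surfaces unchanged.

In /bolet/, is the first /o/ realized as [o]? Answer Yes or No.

/o/ — between /b/ and /l/, before a voiced consonant — surfaces as [oː] (rule 2).
The actual realization is [oː], not [o].

No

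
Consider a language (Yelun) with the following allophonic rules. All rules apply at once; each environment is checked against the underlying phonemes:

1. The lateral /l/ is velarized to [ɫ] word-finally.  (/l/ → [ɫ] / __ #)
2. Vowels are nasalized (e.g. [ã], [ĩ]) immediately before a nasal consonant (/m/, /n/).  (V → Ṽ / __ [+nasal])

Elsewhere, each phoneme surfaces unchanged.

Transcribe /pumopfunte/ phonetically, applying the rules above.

/p/ (word-initial): no rule targets it → [p].
Rule 2 applies to /u/ (between /p/ and /m/: before a nasal consonant) → [ũ].
/m/ — not in any rule's target class → [m].
/o/ — between /m/ and /p/; rule 2 does not apply here → [o].
/p/ (between /o/ and /f/) is unaffected → [p].
/f/ (between /p/ and /u/) is unaffected → [f].
/u/ (between /f/ and /n/) occurs before a nasal consonant → [ũ] by rule 2.
/n/ stays [n].
/t/ (between /n/ and /e/) is unaffected → [t].
/e/ (word-final) fails the environment for rule 2, so it stays [e].

[pũmopfũnte]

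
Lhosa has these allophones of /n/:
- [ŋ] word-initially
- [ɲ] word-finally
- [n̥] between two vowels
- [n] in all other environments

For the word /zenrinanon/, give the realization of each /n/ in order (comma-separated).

Occurrence 1 (position 3): no conditioning environment matches → elsewhere allophone [n].
Occurrence 2 (position 6): between two vowels → [n̥].
Occurrence 3 (position 8): between two vowels → [n̥].
Occurrence 4 (position 10): word-finally → [ɲ].

[n], [n̥], [n̥], [ɲ]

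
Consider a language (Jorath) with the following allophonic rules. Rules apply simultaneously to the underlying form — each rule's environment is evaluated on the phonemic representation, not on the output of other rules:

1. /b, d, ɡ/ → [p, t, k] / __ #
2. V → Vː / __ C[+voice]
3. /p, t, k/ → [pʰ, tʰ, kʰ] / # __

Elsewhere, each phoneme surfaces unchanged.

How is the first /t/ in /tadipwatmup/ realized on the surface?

[tʰ]

/t/ — word-initial, word-initially — surfaces as [tʰ] (rule 3).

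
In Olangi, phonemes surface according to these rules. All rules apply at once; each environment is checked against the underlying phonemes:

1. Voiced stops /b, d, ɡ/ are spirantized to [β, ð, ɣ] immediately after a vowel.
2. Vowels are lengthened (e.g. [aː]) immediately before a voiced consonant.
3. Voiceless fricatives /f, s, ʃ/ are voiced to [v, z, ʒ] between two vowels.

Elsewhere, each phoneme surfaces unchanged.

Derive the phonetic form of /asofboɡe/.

[azofboːɣe]

/a/ (word-initial) is in the target of rule 2 but the environment (before a voiced consonant) is not met → [a].
/s/ (between /a/ and /o/): between two vowels, so rule 3 applies → [z].
/o/ (between /s/ and /f/) fails the environment for rule 2, so it stays [o].
/f/ (between /o/ and /b/) fails the environment for rule 3, so it stays [f].
/b/ (between /f/ and /o/) is in the target of rule 1 but the environment (immediately after a vowel) is not met → [b].
/o/ (between /b/ and /ɡ/) occurs before a voiced consonant → [oː] by rule 2.
Rule 1 applies to /ɡ/ (between /o/ and /e/: immediately after a vowel) → [ɣ].
/e/ (word-final) fails the environment for rule 2, so it stays [e].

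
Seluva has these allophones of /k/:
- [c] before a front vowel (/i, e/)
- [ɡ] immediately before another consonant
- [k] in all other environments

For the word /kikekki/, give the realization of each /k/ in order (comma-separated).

Occurrence 1 (position 1): before a front vowel (/i, e/) → [c].
Occurrence 2 (position 3): before a front vowel (/i, e/) → [c].
Occurrence 3 (position 5): immediately before another consonant → [ɡ].
Occurrence 4 (position 6): before a front vowel (/i, e/) → [c].

[c], [c], [ɡ], [c]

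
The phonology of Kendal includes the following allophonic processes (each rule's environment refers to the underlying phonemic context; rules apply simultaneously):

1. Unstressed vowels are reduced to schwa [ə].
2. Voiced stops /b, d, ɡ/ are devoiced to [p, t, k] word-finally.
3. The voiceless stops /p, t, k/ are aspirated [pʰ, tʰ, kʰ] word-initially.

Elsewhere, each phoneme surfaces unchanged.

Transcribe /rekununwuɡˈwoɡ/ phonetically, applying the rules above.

[rəkənənwəɡˈwok]

/r/ — not in any rule's target class → [r].
/e/ — between /r/ and /k/, in an unstressed syllable — surfaces as [ə] (rule 1).
/k/ — between /e/ and /u/; rule 3 does not apply here → [k].
Rule 1 applies to /u/ (between /k/ and /n/: in an unstressed syllable) → [ə].
/n/ stays [n].
Rule 1 applies to /u/ (between /n/ and /n/: in an unstressed syllable) → [ə].
/n/ (between /u/ and /w/): no rule targets it → [n].
/w/ — not in any rule's target class → [w].
/u/ (between /w/ and /ɡ/) occurs in an unstressed syllable → [ə] by rule 1.
/ɡ/ (between /u/ and /w/): rule 2 targets it, but not word-finally → unchanged [ɡ].
/w/ (between /ɡ/ and /o/): no rule targets it → [w].
/o/ (between /w/ and /ɡ/) fails the environment for rule 1, so it stays [o].
/ɡ/ (word-final) occurs word-finally → [k] by rule 2.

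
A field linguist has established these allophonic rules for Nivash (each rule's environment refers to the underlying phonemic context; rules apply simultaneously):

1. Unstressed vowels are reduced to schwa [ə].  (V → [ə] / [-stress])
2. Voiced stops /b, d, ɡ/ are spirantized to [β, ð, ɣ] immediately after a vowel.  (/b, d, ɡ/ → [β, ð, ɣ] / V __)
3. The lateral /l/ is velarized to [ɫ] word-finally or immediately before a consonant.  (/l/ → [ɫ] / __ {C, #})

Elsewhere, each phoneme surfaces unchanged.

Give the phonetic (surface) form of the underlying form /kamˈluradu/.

[kəmˈlurəðə]

/k/ (word-initial) is unaffected → [k].
/a/ (between /k/ and /m/) occurs in an unstressed syllable → [ə] by rule 1.
/m/ stays [m].
/l/ (between /m/ and /u/) is in the target of rule 3 but the environment (word-finally or immediately before a consonant) is not met → [l].
/u/ (between /l/ and /r/): rule 1 targets it, but not in an unstressed syllable → unchanged [u].
/r/ (between /u/ and /a/) is unaffected → [r].
/a/ meets the environment for rule 1 (in an unstressed syllable) → [ə].
Rule 2 applies to /d/ (between /a/ and /u/: immediately after a vowel) → [ð].
/u/ (word-final): in an unstressed syllable, so rule 1 applies → [ə].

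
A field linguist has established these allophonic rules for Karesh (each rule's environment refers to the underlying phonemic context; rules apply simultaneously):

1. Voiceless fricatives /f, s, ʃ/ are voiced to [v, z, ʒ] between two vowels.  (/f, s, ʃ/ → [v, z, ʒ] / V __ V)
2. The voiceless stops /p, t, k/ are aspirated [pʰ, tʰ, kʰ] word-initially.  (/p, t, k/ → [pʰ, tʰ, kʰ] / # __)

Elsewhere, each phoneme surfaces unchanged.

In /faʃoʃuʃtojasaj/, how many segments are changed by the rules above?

3

Segments that undergo a rule: /ʃ/ → [ʒ] (rule 1); /ʃ/ → [ʒ] (rule 1); /s/ → [z] (rule 1).
All other segments surface unchanged.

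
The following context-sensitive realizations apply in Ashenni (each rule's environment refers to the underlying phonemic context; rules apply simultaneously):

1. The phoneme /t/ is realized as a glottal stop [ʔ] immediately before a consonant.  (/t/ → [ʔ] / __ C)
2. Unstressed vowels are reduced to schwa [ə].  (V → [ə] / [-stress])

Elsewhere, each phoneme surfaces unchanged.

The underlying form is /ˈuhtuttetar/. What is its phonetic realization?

[ˈuhtəʔtətər]

/u/ (word-initial): rule 2 targets it, but not in an unstressed syllable → unchanged [u].
/h/ stays [h].
/t/ (between /h/ and /u/): rule 1 targets it, but not immediately before a consonant → unchanged [t].
/u/ (between /t/ and /t/) occurs in an unstressed syllable → [ə] by rule 2.
/t/ — between /u/ and /t/, immediately before a consonant — surfaces as [ʔ] (rule 1).
/t/ (between /t/ and /e/) fails the environment for rule 1, so it stays [t].
/e/ meets the environment for rule 2 (in an unstressed syllable) → [ə].
/t/ — between /e/ and /a/; rule 1 does not apply here → [t].
/a/ — between /t/ and /r/, in an unstressed syllable — surfaces as [ə] (rule 2).
/r/ stays [r].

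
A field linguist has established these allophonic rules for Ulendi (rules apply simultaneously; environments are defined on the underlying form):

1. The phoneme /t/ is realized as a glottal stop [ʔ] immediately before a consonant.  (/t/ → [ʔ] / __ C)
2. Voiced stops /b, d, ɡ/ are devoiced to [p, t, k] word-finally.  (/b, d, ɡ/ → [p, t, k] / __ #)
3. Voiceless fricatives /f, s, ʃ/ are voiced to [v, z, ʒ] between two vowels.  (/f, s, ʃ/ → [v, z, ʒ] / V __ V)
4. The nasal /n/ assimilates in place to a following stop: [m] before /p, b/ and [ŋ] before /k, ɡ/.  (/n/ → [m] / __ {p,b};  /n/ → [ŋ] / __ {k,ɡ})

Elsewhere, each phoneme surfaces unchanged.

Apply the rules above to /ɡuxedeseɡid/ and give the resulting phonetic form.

/ɡ/ (word-initial): rule 2 targets it, but not word-finally → unchanged [ɡ].
/d/ — between /e/ and /e/; rule 2 does not apply here → [d].
/s/ (between /e/ and /e/): between two vowels, so rule 3 applies → [z].
/ɡ/ (between /e/ and /i/) is in the target of rule 2 but the environment (word-finally) is not met → [ɡ].
Rule 2 applies to /d/ (word-final: word-finally) → [t].

[ɡuxedezeɡit]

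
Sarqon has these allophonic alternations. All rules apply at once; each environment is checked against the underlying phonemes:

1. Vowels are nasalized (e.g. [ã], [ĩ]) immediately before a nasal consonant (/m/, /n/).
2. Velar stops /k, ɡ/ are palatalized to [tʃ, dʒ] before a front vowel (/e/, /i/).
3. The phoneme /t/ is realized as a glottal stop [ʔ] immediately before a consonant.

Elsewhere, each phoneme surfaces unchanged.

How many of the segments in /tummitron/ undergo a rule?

3

Segments that undergo a rule: /u/ → [ũ] (rule 1); /t/ → [ʔ] (rule 3); /o/ → [õ] (rule 1).
All other segments surface unchanged.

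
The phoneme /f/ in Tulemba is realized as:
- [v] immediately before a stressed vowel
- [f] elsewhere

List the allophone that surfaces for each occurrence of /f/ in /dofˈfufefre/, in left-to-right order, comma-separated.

Occurrence 1 (position 3): no conditioning environment matches → elsewhere allophone [f].
Occurrence 2 (position 4): immediately before a stressed vowel → [v].
Occurrence 3 (position 6): no conditioning environment matches → elsewhere allophone [f].
Occurrence 4 (position 8): no conditioning environment matches → elsewhere allophone [f].

[f], [v], [f], [f]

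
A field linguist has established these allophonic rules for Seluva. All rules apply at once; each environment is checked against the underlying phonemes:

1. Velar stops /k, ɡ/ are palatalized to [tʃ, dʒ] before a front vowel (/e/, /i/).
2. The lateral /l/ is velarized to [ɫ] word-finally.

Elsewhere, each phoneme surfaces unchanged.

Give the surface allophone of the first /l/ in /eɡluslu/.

/l/ — between /ɡ/ and /u/; rule 2 does not apply here → [l].

[l]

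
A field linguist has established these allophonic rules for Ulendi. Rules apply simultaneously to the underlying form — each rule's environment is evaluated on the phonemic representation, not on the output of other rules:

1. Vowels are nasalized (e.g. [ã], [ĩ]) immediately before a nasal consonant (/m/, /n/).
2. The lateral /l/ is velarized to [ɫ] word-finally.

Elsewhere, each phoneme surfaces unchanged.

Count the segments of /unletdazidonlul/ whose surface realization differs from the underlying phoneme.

3

Segments that undergo a rule: /u/ → [ũ] (rule 1); /o/ → [õ] (rule 1); /l/ → [ɫ] (rule 2).
All other segments surface unchanged.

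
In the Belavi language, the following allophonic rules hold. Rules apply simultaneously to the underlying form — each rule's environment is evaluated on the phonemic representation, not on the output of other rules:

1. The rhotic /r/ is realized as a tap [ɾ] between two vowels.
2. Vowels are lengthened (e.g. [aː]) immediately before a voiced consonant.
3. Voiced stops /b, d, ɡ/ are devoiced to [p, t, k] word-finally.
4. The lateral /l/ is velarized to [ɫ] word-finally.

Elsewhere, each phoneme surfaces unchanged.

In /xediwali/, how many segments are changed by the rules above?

Segments that undergo a rule: /e/ → [eː] (rule 2); /i/ → [iː] (rule 2); /a/ → [aː] (rule 2).
All other segments surface unchanged.

3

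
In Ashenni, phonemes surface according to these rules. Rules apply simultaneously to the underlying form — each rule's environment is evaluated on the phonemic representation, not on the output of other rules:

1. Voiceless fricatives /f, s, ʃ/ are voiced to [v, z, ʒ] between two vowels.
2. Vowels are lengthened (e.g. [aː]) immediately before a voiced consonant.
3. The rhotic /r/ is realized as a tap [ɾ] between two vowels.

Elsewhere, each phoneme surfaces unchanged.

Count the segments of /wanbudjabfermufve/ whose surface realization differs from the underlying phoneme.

4

Segments that undergo a rule: /a/ → [aː] (rule 2); /u/ → [uː] (rule 2); /a/ → [aː] (rule 2); /e/ → [eː] (rule 2).
All other segments surface unchanged.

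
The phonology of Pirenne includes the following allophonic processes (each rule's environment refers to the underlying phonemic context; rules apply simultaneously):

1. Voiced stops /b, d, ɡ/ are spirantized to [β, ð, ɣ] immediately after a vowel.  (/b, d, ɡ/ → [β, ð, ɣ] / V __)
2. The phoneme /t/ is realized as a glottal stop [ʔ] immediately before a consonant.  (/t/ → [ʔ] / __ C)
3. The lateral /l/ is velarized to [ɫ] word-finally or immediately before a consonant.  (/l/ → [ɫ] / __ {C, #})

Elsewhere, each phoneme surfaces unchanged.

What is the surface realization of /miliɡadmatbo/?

[miliɣaðmaʔbo]

/m/ (word-initial): no rule targets it → [m].
/i/ (between /m/ and /l/): no rule targets it → [i].
/l/ (between /i/ and /i/) fails the environment for rule 3, so it stays [l].
/i/ stays [i].
/ɡ/ (between /i/ and /a/) occurs immediately after a vowel → [ɣ] by rule 1.
/a/ (between /ɡ/ and /d/): no rule targets it → [a].
/d/ — between /a/ and /m/, immediately after a vowel — surfaces as [ð] (rule 1).
/m/ (between /d/ and /a/) is unaffected → [m].
/a/ (between /m/ and /t/): no rule targets it → [a].
/t/ (between /a/ and /b/) occurs immediately before a consonant → [ʔ] by rule 2.
/b/ (between /t/ and /o/) is in the target of rule 1 but the environment (immediately after a vowel) is not met → [b].
/o/ stays [o].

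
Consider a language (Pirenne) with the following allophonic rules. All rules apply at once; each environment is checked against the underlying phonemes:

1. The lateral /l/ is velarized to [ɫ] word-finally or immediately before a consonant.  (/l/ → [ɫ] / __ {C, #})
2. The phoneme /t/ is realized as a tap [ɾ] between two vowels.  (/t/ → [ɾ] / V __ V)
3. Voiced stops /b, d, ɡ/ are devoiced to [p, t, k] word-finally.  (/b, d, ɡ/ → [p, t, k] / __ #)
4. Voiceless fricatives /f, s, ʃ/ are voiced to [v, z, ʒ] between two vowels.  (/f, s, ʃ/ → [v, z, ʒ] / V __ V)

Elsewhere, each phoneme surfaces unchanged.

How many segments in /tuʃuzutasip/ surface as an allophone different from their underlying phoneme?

Segments that undergo a rule: /ʃ/ → [ʒ] (rule 4); /t/ → [ɾ] (rule 2); /s/ → [z] (rule 4).
All other segments surface unchanged.

3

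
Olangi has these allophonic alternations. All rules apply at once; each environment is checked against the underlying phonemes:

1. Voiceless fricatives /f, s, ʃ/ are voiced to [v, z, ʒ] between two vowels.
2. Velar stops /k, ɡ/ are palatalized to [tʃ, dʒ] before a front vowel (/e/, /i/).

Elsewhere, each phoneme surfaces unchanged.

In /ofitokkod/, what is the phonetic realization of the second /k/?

[k]

/k/ (between /k/ and /o/): rule 2 targets it, but not before a front vowel → unchanged [k].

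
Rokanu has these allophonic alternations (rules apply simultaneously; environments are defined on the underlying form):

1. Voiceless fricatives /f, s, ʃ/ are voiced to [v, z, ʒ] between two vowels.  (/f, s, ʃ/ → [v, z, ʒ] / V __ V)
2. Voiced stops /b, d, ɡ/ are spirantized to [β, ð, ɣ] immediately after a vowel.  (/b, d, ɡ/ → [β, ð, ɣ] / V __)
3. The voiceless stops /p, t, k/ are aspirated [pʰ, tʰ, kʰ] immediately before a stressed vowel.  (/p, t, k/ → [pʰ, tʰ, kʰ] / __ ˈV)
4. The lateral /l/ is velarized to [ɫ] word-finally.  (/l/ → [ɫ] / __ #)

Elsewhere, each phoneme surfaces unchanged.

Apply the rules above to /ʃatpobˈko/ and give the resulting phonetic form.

/ʃ/ — word-initial; rule 1 does not apply here → [ʃ].
/a/ stays [a].
/t/ — between /a/ and /p/; rule 3 does not apply here → [t].
/p/ (between /t/ and /o/): rule 3 targets it, but not immediately before a stressed vowel → unchanged [p].
/o/ (between /p/ and /b/) is unaffected → [o].
/b/ (between /o/ and /k/) occurs immediately after a vowel → [β] by rule 2.
Rule 3 applies to /k/ (between /b/ and /o/: immediately before a stressed vowel) → [kʰ].
/o/ stays [o].

[ʃatpoβˈkʰo]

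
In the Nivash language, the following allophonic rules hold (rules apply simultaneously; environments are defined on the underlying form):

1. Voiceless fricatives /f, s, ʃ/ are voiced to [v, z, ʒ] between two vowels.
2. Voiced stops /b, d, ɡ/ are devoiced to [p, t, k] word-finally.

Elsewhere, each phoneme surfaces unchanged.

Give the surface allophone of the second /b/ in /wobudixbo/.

[b]

/b/ (between /x/ and /o/): rule 2 targets it, but not word-finally → unchanged [b].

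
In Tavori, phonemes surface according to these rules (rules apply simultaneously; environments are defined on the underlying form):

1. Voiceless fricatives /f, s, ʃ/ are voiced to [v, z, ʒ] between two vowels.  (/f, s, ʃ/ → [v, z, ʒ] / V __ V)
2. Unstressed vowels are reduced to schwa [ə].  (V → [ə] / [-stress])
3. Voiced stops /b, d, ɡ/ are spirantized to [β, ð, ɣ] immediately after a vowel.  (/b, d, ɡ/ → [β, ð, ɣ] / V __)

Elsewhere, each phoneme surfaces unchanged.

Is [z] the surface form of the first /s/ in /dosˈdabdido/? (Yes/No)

/s/ (between /o/ and /d/) is in the target of rule 1 but the environment (between two vowels) is not met → [s].
The actual realization is [s], not [z].

No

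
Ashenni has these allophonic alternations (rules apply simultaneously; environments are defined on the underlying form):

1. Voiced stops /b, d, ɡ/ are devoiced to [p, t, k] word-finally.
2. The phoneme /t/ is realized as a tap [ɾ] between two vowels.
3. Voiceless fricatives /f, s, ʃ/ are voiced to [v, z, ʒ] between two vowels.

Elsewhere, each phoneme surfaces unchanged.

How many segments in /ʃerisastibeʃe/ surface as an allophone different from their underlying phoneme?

Segments that undergo a rule: /s/ → [z] (rule 3); /ʃ/ → [ʒ] (rule 3).
All other segments surface unchanged.

2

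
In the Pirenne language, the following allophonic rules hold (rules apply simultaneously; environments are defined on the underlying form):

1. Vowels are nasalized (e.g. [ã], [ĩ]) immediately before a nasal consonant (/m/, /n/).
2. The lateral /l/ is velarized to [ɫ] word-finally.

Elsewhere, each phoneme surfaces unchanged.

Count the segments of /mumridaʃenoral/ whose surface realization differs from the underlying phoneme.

3

Segments that undergo a rule: /u/ → [ũ] (rule 1); /e/ → [ẽ] (rule 1); /l/ → [ɫ] (rule 2).
All other segments surface unchanged.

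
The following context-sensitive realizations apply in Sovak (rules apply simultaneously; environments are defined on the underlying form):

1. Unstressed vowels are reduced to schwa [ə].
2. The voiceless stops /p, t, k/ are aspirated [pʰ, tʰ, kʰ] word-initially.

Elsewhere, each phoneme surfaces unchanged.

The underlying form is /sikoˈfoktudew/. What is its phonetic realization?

/s/ (word-initial): no rule targets it → [s].
/i/ (between /s/ and /k/): in an unstressed syllable, so rule 1 applies → [ə].
/k/ (between /i/ and /o/) fails the environment for rule 2, so it stays [k].
/o/ (between /k/ and /f/) occurs in an unstressed syllable → [ə] by rule 1.
/f/ stays [f].
/o/ (between /f/ and /k/) fails the environment for rule 1, so it stays [o].
/k/ (between /o/ and /t/) fails the environment for rule 2, so it stays [k].
/t/ (between /k/ and /u/): rule 2 targets it, but not word-initially → unchanged [t].
/u/ (between /t/ and /d/) occurs in an unstressed syllable → [ə] by rule 1.
/d/ (between /u/ and /e/): no rule targets it → [d].
/e/ — between /d/ and /w/, in an unstressed syllable — surfaces as [ə] (rule 1).
/w/ — not in any rule's target class → [w].

[səkəˈfoktədəw]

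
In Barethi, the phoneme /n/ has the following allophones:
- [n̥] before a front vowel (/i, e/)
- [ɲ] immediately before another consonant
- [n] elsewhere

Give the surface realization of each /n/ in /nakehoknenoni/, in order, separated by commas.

Occurrence 1 (position 1): no conditioning environment matches → elsewhere allophone [n].
Occurrence 2 (position 8): before a front vowel (/i, e/) → [n̥].
Occurrence 3 (position 10): no conditioning environment matches → elsewhere allophone [n].
Occurrence 4 (position 12): before a front vowel (/i, e/) → [n̥].

[n], [n̥], [n], [n̥]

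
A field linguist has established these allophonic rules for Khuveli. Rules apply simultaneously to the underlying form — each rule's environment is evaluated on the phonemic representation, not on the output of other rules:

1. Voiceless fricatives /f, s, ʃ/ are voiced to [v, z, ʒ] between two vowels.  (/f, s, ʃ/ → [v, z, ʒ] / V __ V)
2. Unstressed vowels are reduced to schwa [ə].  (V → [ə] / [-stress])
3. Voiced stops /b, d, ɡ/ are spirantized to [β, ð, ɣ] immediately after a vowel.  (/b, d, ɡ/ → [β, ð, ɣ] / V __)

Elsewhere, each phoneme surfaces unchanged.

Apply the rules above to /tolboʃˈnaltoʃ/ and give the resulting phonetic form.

/o/ meets the environment for rule 2 (in an unstressed syllable) → [ə].
/b/ (between /l/ and /o/) is in the target of rule 3 but the environment (immediately after a vowel) is not met → [b].
/o/ meets the environment for rule 2 (in an unstressed syllable) → [ə].
/ʃ/ — between /o/ and /n/; rule 1 does not apply here → [ʃ].
/a/ (between /n/ and /l/) fails the environment for rule 2, so it stays [a].
/o/ meets the environment for rule 2 (in an unstressed syllable) → [ə].
/ʃ/ (word-final): rule 1 targets it, but not between two vowels → unchanged [ʃ].

[təlbəʃˈnaltəʃ]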